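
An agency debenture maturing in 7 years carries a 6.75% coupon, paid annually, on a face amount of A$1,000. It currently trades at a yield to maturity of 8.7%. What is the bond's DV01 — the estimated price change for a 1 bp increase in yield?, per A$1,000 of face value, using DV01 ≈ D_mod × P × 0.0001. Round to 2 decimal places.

A$0.47

Periodic yield y = 0.087.
  t   CF        PV=CF/(1+0.087)^t    t·PV
  1        67.50        62.0975        62.0975
  2        67.50        57.1274       114.2549
  3        67.50        52.5551       157.6654
  4        67.50        48.3488       193.3952
  5        67.50        44.4791       222.3955
  6        67.50        40.9191       245.5148
  7     1,067.50       595.3345     4,167.3417
  Σ                    900.8616     5,162.6650
P = 900.8616; D_Mac = 5.73081 yrs; D_mod = 5.27213 yrs.
DV01 ≈ 5.27213 × 900.8616 × 0.0001 = 0.474946.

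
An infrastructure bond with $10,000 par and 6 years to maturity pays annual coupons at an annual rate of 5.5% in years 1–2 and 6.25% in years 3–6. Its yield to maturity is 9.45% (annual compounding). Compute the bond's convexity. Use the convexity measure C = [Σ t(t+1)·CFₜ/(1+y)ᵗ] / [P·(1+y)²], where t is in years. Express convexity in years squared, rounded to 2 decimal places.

With y = 0.0945:
  t   CF        PV=CF/(1+0.0945)^t    t·PV        t(t+1)·PV
  1       550.00       502.5126       502.5126       1,005.0251
  2       550.00       459.1252       918.2505       2,754.7514
  3       625.00       476.6864     1,430.0591       5,720.2362
  4       625.00       435.5289     1,742.1155       8,710.5775
  5       625.00       397.9250     1,989.6248      11,937.7490
  6    10,625.00     6,180.6527    37,083.9164     259,587.4150
  Σ                  8,452.4307    43,666.4788     289,715.7542
P = 8,452.4307.
Convexity = Σ t(t+1)·PV / [P·(1+y)²] = 289,715.7542 / (8,452.4307 × 1.197930) = 28.61271.

28.61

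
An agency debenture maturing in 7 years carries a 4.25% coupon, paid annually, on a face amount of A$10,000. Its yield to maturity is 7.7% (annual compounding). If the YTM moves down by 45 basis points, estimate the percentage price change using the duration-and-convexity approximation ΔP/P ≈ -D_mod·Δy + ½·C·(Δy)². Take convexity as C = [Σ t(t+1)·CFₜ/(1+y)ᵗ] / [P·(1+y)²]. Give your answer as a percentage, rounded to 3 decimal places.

+2.589%

With y = 0.077:
  t   CF        PV=CF/(1+0.077)^t    t·PV        t(t+1)·PV
  1       425.00       394.6147       394.6147         789.2293
  2       425.00       366.4017       732.8035       2,198.4104
  3       425.00       340.2059     1,020.6177       4,082.4706
  4       425.00       315.8829     1,263.5316       6,317.6580
  5       425.00       293.2989     1,466.4944       8,798.9666
  6       425.00       272.3295     1,633.9771      11,437.8396
  7    10,425.00     6,202.4910    43,417.4368     347,339.4942
  Σ                  8,185.2246    49,929.4757     380,964.0688
P = 8,185.2246; D_Mac = 6.09995 yrs; D_mod = 5.66384 yrs; C = 40.12564.
Duration effect: -5.66384 × (-0.0045) = +0.025487
Convexity effect: 0.5 × 40.12564 × (-0.0045)² = +0.0004063
ΔP/P ≈ +0.025487 + 0.0004063 = +0.025894 = +2.5894%.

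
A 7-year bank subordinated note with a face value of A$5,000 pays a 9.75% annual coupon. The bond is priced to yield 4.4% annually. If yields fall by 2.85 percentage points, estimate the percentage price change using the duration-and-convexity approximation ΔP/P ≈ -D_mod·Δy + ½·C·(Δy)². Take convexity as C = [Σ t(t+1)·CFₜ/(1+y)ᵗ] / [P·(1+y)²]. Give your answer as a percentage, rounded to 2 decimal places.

+16.86%

With y = 0.044:
  t   CF        PV=CF/(1+0.044)^t    t·PV        t(t+1)·PV
  1       487.50       466.9540       466.9540         933.9080
  2       487.50       447.2740       894.5479       2,683.6438
  3       487.50       428.4233     1,285.2700       5,141.0801
  4       487.50       410.3672     1,641.4687       8,207.3437
  5       487.50       393.0720     1,965.3601      11,792.1605
  6       487.50       376.5058     2,259.0346      15,813.2420
  7     5,487.50     4,059.4859    28,416.4016     227,331.2132
  Σ                  6,582.0822    36,929.0370     271,902.5914
P = 6,582.0822; D_Mac = 5.61054 yrs; D_mod = 5.37408 yrs; C = 37.90086.
Duration effect: -5.37408 × (-0.0285) = +0.153161
Convexity effect: 0.5 × 37.90086 × (-0.0285)² = +0.0153925
ΔP/P ≈ +0.153161 + 0.0153925 = +0.168554 = +16.8554%.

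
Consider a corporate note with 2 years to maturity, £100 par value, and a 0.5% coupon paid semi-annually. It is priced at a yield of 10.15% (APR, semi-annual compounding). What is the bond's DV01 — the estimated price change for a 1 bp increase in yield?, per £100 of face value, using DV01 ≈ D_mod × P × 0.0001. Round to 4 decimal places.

Periodic yield y = 0.05075.
  t   CF        PV=CF/(1+0.05075)^t    t·PV
  1         0.25         0.2379         0.2379
  2         0.25         0.2264         0.4529
  3         0.25         0.2155         0.6465
  4       100.25        82.2407       328.9628
  Σ                     82.9206       330.3001
P = 82.9206; D_Mac = 3.98333 half-year periods = 1.99167 yrs; D_mod = 1.89547 yrs.
DV01 ≈ 1.89547 × 82.9206 × 0.0001 = 0.015717.

£0.0157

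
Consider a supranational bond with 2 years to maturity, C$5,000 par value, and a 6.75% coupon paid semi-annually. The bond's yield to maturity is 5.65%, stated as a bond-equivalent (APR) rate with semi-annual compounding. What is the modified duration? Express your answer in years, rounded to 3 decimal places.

1.853 years

Periodic yield y = 0.02825. First find Macaulay duration:
  t   CF        PV=CF/(1+0.02825)^t    t·PV
  1       168.75       164.1138       164.1138
  2       168.75       159.6049       319.2099
  3       168.75       155.2200       465.6599
  4     5,168.75     4,623.7107    18,494.8429
  Σ                  5,102.6494    19,443.8265
P = 5,102.6494; Macaulay duration = 19,443.8265 / 5,102.6494 = 3.81054 half-year periods = 1.90527 years.
Modified duration = D_Mac / (1 + y) = 1.90527 / 1.02825 = 1.85292 years.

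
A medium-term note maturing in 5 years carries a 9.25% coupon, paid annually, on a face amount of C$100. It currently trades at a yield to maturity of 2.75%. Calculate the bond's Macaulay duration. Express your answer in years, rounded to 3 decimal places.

4.326 years

Periodic yield y = 0.0275. Discount each cash flow and weight by its year:
  t   CF        PV=CF/(1+0.0275)^t    t·PV
  1         9.25         9.0024         9.0024
  2         9.25         8.7615        17.5230
  3         9.25         8.5270        25.5810
  4         9.25         8.2988        33.1951
  5       109.25        95.3921       476.9604
  Σ                    129.9818       562.2619
Price P = Σ PV = 129.9818.
Macaulay duration = Σ(t·PV) / P = 562.2619 / 129.9818 = 4.32570 years.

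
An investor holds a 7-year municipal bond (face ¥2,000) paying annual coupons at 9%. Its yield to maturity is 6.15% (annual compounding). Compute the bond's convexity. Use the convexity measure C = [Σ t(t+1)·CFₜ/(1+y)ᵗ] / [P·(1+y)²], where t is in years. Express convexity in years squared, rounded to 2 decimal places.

With y = 0.0615:
  t   CF        PV=CF/(1+0.0615)^t    t·PV        t(t+1)·PV
  1       180.00       169.5714       169.5714         339.1427
  2       180.00       159.7469       319.4939         958.4816
  3       180.00       150.4917       451.4751       1,805.9002
  4       180.00       141.7727       567.0907       2,835.4534
  5       180.00       133.5588       667.7940       4,006.7640
  6       180.00       125.8208       754.9249       5,284.4745
  7     2,180.00     1,435.5440    10,048.8079      80,390.4632
  Σ                  2,316.5062    12,979.1578      95,620.6796
P = 2,316.5062.
Convexity = Σ t(t+1)·PV / [P·(1+y)²] = 95,620.6796 / (2,316.5062 × 1.126782) = 36.63349.

36.63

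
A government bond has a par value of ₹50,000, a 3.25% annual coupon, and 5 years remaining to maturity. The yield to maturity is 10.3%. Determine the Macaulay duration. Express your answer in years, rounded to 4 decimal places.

Periodic yield y = 0.103. Discount each cash flow and weight by its year:
  t   CF        PV=CF/(1+0.103)^t    t·PV
  1     1,625.00     1,473.2548     1,473.2548
  2     1,625.00     1,335.6797     2,671.3595
  3     1,625.00     1,210.9517     3,632.8552
  4     1,625.00     1,097.8710     4,391.4840
  5    51,625.00    31,621.5026   158,107.5128
  Σ                 36,739.2598   170,276.4662
Price P = Σ PV = 36,739.2598.
Macaulay duration = Σ(t·PV) / P = 170,276.4662 / 36,739.2598 = 4.63473 years.

4.6347 years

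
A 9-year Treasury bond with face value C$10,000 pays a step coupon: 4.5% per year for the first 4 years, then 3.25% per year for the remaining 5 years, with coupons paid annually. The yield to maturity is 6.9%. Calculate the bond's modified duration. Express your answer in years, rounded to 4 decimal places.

Periodic yield y = 0.069. First find Macaulay duration:
  t   CF        PV=CF/(1+0.069)^t    t·PV
  1       450.00       420.9542       420.9542
  2       450.00       393.7831       787.5663
  3       450.00       368.3659     1,105.0976
  4       450.00       344.5892     1,378.3569
  5       325.00       232.8064     1,164.0318
  6       325.00       217.7796     1,306.6774
  7       325.00       203.7227     1,426.0589
  8       325.00       190.5732     1,524.5852
  9    10,325.00     5,663.5757    50,972.1817
  Σ                  8,036.1499    60,085.5100
P = 8,036.1499; Macaulay duration = 60,085.5100 / 8,036.1499 = 7.47690 years.
Modified duration = D_Mac / (1 + y) = 7.47690 / 1.069 = 6.99430 years.

6.9943 years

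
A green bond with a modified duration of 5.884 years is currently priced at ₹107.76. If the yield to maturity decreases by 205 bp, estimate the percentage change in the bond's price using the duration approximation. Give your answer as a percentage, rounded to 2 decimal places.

Duration approximation: ΔP/P ≈ -D_mod · Δy = -5.884 × (-0.0205) = +0.120622.
As a percentage: +12.0622%.

+12.06%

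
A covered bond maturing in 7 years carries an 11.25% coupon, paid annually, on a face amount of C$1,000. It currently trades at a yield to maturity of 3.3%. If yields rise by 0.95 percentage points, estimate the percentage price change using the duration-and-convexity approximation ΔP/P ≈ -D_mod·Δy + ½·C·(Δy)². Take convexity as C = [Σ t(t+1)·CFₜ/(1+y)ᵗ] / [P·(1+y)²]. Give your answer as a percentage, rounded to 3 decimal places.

-4.927%

With y = 0.033:
  t   CF        PV=CF/(1+0.033)^t    t·PV        t(t+1)·PV
  1       112.50       108.9061       108.9061         217.8122
  2       112.50       105.4270       210.8540         632.5620
  3       112.50       102.0591       306.1772       1,224.7087
  4       112.50        98.7987       395.1948       1,975.9740
  5       112.50        95.6425       478.2125       2,869.2750
  6       112.50        92.5871       555.5227       3,888.6592
  7     1,112.50       886.3347     6,204.3431      49,634.7451
  Σ                  1,489.7552     8,259.2105      60,443.7363
P = 1,489.7552; D_Mac = 5.54401 yrs; D_mod = 5.36690 yrs; C = 38.02207.
Duration effect: -5.36690 × (+0.0095) = -0.050986
Convexity effect: 0.5 × 38.02207 × (0.0095)² = +0.0017157
ΔP/P ≈ -0.050986 + 0.0017157 = -0.049270 = -4.9270%.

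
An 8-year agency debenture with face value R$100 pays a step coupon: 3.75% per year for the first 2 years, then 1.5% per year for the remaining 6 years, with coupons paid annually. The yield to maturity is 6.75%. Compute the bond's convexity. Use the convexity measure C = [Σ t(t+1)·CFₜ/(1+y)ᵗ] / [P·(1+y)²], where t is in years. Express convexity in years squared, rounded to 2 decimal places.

With y = 0.0675:
  t   CF        PV=CF/(1+0.0675)^t    t·PV        t(t+1)·PV
  1         3.75         3.5129         3.5129           7.0258
  2         3.75         3.2908         6.5815          19.7445
  3         1.50         1.2331         3.6992          14.7968
  4         1.50         1.1551         4.6204          23.1020
  5         1.50         1.0821         5.4103          32.4618
  6         1.50         1.0136         6.0818          42.5729
  7         1.50         0.9495         6.6468          53.1746
  8       101.50        60.1898       481.5185       4,333.6663
  Σ                     72.4269       518.0715       4,526.5448
P = 72.4269.
Convexity = Σ t(t+1)·PV / [P·(1+y)²] = 4,526.5448 / (72.4269 × 1.139556) = 54.84428.

54.84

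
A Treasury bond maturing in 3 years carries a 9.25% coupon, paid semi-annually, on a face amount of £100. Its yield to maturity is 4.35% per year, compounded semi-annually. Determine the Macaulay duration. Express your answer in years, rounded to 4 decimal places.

Periodic yield y = 0.02175. Discount each cash flow and weight by its period:
  t   CF        PV=CF/(1+0.02175)^t    t·PV
  1        4.625         4.5265         4.5265
  2        4.625         4.4302         8.8604
  3        4.625         4.3359        13.0077
  4        4.625         4.2436        16.9743
  5        4.625         4.1533        20.7663
  6      104.625        91.9534       551.7201
  Σ                    113.6428       615.8554
Price P = Σ PV = 113.6428.
Macaulay duration = Σ(t·PV) / P = 615.8554 / 113.6428 = 5.41922 half-year periods.
In years: 5.41922 / 2 = 2.70961 years.

2.7096 years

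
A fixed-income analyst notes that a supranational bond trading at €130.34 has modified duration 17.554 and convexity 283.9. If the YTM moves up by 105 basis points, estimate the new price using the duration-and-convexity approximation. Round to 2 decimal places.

€108.36

Duration effect: -D_mod·Δy = -17.554 × (+0.0105) = -0.184317
Convexity effect: ½·C·(Δy)² = 0.5 × 283.9 × (0.0105)² = +0.0156499875
ΔP/P ≈ -0.184317 + 0.0156499875 = -0.1686670125
New price ≈ 130.34 × (1 - 0.1686670125) = 108.35594159075.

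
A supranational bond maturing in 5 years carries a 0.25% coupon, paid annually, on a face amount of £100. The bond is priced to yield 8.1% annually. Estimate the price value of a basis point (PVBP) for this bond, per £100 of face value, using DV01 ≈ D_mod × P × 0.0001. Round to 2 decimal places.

Periodic yield y = 0.081.
  t   CF        PV=CF/(1+0.081)^t    t·PV
  1         0.25         0.2313         0.2313
  2         0.25         0.2139         0.4279
  3         0.25         0.1979         0.5937
  4         0.25         0.1831         0.7323
  5       100.25        67.9135       339.5673
  Σ                     68.7397       341.5525
P = 68.7397; D_Mac = 4.96878 yrs; D_mod = 4.59647 yrs.
DV01 ≈ 4.59647 × 68.7397 × 0.0001 = 0.031596.

£0.03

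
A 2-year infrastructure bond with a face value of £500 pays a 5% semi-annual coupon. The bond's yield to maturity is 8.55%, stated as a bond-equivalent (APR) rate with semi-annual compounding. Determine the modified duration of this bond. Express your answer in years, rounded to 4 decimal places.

1.8463 years

Periodic yield y = 0.04275. First find Macaulay duration:
  t   CF        PV=CF/(1+0.04275)^t    t·PV
  1        12.50        11.9875        11.9875
  2        12.50        11.4961        22.9922
  3        12.50        11.0248        33.0743
  4       512.50       433.4840     1,733.9360
  Σ                    467.9924     1,801.9900
P = 467.9924; Macaulay duration = 1,801.9900 / 467.9924 = 3.85047 half-year periods = 1.92523 years.
Modified duration = D_Mac / (1 + y) = 1.92523 / 1.04275 = 1.84630 years.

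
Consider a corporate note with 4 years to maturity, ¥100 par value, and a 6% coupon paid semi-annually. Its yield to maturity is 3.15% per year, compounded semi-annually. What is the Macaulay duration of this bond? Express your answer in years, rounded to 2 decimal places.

3.64 years

Periodic yield y = 0.01575. Discount each cash flow and weight by its period:
  t   CF        PV=CF/(1+0.01575)^t    t·PV
  1         3.00         2.9535         2.9535
  2         3.00         2.9077         5.8154
  3         3.00         2.8626         8.5878
  4         3.00         2.8182        11.2729
  5         3.00         2.7745        13.8726
  6         3.00         2.7315        16.3890
  7         3.00         2.6891        18.8240
  8       103.00        90.8955       727.1643
  Σ                    110.6327       804.8794
Price P = Σ PV = 110.6327.
Macaulay duration = Σ(t·PV) / P = 804.8794 / 110.6327 = 7.27524 half-year periods.
In years: 7.27524 / 2 = 3.63762 years.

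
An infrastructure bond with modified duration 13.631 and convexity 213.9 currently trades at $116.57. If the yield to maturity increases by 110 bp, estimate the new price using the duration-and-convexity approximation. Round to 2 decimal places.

Duration effect: -D_mod·Δy = -13.631 × (+0.011) = -0.149941
Convexity effect: ½·C·(Δy)² = 0.5 × 213.9 × (0.011)² = +0.01294095
ΔP/P ≈ -0.149941 + 0.01294095 = -0.13700005
New price ≈ 116.57 × (1 - 0.13700005) = 100.5999041715.

$100.60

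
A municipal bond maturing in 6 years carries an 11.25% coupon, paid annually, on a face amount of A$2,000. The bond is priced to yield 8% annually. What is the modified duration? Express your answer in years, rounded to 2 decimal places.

Periodic yield y = 0.08. First find Macaulay duration:
  t   CF        PV=CF/(1+0.08)^t    t·PV
  1       225.00       208.3333       208.3333
  2       225.00       192.9012       385.8025
  3       225.00       178.6123       535.8368
  4       225.00       165.3817       661.5269
  5       225.00       153.1312       765.6561
  6     2,225.00     1,402.1274     8,412.7645
  Σ                  2,300.4872    10,969.9200
P = 2,300.4872; Macaulay duration = 10,969.9200 / 2,300.4872 = 4.76852 years.
Modified duration = D_Mac / (1 + y) = 4.76852 / 1.08 = 4.41530 years.

4.42 years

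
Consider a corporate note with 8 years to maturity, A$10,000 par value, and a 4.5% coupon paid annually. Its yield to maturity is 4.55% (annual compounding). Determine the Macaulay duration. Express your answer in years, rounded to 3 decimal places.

Periodic yield y = 0.0455. Discount each cash flow and weight by its year:
  t   CF        PV=CF/(1+0.0455)^t    t·PV
  1       450.00       430.4161       430.4161
  2       450.00       411.6844       823.3689
  3       450.00       393.7680     1,181.3040
  4       450.00       376.6313     1,506.5250
  5       450.00       360.2403     1,801.2016
  6       450.00       344.5627     2,067.3763
  7       450.00       329.5674     2,306.9718
  8    10,450.00     7,320.2176    58,561.7411
  Σ                  9,967.0878    68,678.9048
Price P = Σ PV = 9,967.0878.
Macaulay duration = Σ(t·PV) / P = 68,678.9048 / 9,967.0878 = 6.89057 years.

6.891 years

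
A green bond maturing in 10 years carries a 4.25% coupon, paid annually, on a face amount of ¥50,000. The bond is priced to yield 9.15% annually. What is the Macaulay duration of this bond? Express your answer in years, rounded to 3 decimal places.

Periodic yield y = 0.0915. Discount each cash flow and weight by its year:
  t   CF        PV=CF/(1+0.0915)^t    t·PV
  1     2,125.00     1,946.8621     1,946.8621
  2     2,125.00     1,783.6575     3,567.3149
  3     2,125.00     1,634.1342     4,902.4025
  4     2,125.00     1,497.1454     5,988.5815
  5     2,125.00     1,371.6403     6,858.2015
  6     2,125.00     1,256.6562     7,539.9375
  7     2,125.00     1,151.3113     8,059.1789
  8     2,125.00     1,054.7973     8,438.3785
  9     2,125.00       966.3741     8,697.3667
  10   52,125.00    21,717.4419   217,174.4186
  Σ                 34,380.0202   273,172.6427
Price P = Σ PV = 34,380.0202.
Macaulay duration = Σ(t·PV) / P = 273,172.6427 / 34,380.0202 = 7.94568 years.

7.946 years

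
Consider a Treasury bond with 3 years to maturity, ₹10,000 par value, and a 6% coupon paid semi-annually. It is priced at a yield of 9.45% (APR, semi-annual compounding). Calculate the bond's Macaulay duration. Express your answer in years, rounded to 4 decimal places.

2.7780 years

Periodic yield y = 0.04725. Discount each cash flow and weight by its period:
  t   CF        PV=CF/(1+0.04725)^t    t·PV
  1       300.00       286.4646       286.4646
  2       300.00       273.5398       547.0796
  3       300.00       261.1982       783.5945
  4       300.00       249.4134       997.6536
  5       300.00       238.1603     1,190.8016
  6    10,300.00     7,807.9138    46,847.4829
  Σ                  9,116.6901    50,653.0767
Price P = Σ PV = 9,116.6901.
Macaulay duration = Σ(t·PV) / P = 50,653.0767 / 9,116.6901 = 5.55608 half-year periods.
In years: 5.55608 / 2 = 2.77804 years.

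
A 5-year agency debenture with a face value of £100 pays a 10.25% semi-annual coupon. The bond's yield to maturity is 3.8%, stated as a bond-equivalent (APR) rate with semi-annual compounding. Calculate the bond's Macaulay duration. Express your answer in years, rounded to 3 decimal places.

Periodic yield y = 0.019. Discount each cash flow and weight by its period:
  t   CF        PV=CF/(1+0.019)^t    t·PV
  1        5.125         5.0294         5.0294
  2        5.125         4.9357         9.8713
  3        5.125         4.8436        14.5309
  4        5.125         4.7533        19.0133
  5        5.125         4.6647        23.3235
  6        5.125         4.5777        27.4663
  7        5.125         4.4924        31.4465
  8        5.125         4.4086        35.2688
  9        5.125         4.3264        38.9376
  10     105.125        87.0892       870.8917
  Σ                    129.1210     1,075.7793
Price P = Σ PV = 129.1210.
Macaulay duration = Σ(t·PV) / P = 1,075.7793 / 129.1210 = 8.33156 half-year periods.
In years: 8.33156 / 2 = 4.16578 years.

4.166 years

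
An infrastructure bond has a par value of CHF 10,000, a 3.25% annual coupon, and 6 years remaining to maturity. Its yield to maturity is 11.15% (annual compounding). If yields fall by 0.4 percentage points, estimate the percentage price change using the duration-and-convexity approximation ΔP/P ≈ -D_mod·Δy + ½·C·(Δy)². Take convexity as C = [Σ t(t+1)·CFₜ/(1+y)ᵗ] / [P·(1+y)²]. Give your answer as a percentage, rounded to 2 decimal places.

With y = 0.1115:
  t   CF        PV=CF/(1+0.1115)^t    t·PV        t(t+1)·PV
  1       325.00       292.3977       292.3977         584.7953
  2       325.00       263.0658       526.1316       1,578.3949
  3       325.00       236.6764       710.0292       2,840.1168
  4       325.00       212.9342       851.7369       4,258.6847
  5       325.00       191.5738       957.8688       5,747.2128
  6    10,325.00     5,475.6195    32,853.7167     229,976.0172
  Σ                  6,672.2673    36,191.8810     244,985.2219
P = 6,672.2673; D_Mac = 5.42423 yrs; D_mod = 4.88009 yrs; C = 29.71991.
Duration effect: -4.88009 × (-0.004) = +0.019520
Convexity effect: 0.5 × 29.71991 × (-0.004)² = +0.0002378
ΔP/P ≈ +0.019520 + 0.0002378 = +0.019758 = +1.9758%.

+1.98%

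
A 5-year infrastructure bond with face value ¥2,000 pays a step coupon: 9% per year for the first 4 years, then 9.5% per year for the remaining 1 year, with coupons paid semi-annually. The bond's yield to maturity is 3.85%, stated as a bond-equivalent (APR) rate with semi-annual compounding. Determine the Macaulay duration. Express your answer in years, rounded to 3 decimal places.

4.235 years

Periodic yield y = 0.01925. Discount each cash flow and weight by its period:
  t   CF        PV=CF/(1+0.01925)^t    t·PV
  1        90.00        88.3002        88.3002
  2        90.00        86.6325       173.2651
  3        90.00        84.9964       254.9891
  4        90.00        83.3911       333.5643
  5        90.00        81.8161       409.0806
  6        90.00        80.2709       481.6255
  7        90.00        78.7549       551.2842
  8        90.00        77.2675       618.1398
  9        95.00        80.0197       720.1776
  10    2,095.00     1,731.3179    17,313.1793
  Σ                  2,472.7673    20,943.6057
Price P = Σ PV = 2,472.7673.
Macaulay duration = Σ(t·PV) / P = 20,943.6057 / 2,472.7673 = 8.46970 half-year periods.
In years: 8.46970 / 2 = 4.23485 years.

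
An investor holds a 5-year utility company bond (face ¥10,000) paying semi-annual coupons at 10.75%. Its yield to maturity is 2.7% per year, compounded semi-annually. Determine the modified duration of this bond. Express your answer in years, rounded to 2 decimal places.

Periodic yield y = 0.0135. First find Macaulay duration:
  t   CF        PV=CF/(1+0.0135)^t    t·PV
  1       537.50       530.3404       530.3404
  2       537.50       523.2762     1,046.5524
  3       537.50       516.3060     1,548.9181
  4       537.50       509.4288     2,037.7150
  5       537.50       502.6431     2,513.2154
  6       537.50       495.9478     2,975.6867
  7       537.50       489.3417     3,425.3917
  8       537.50       482.8235     3,862.5884
  9       537.50       476.3923     4,287.5303
  10   10,537.50     9,215.1001    92,151.0010
  Σ                 13,741.5998   114,378.9394
P = 13,741.5998; Macaulay duration = 114,378.9394 / 13,741.5998 = 8.32355 half-year periods = 4.16178 years.
Modified duration = D_Mac / (1 + y) = 4.16178 / 1.0135 = 4.10634 years.

4.11 years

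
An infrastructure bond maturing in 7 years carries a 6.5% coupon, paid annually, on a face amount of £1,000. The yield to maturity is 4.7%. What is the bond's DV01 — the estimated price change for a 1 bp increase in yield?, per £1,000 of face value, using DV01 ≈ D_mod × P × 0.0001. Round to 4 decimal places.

£0.6234

Periodic yield y = 0.047.
  t   CF        PV=CF/(1+0.047)^t    t·PV
  1        65.00        62.0821        62.0821
  2        65.00        59.2953       118.5905
  3        65.00        56.6335       169.9005
  4        65.00        54.0912       216.3648
  5        65.00        51.6630       258.3152
  6        65.00        49.3439       296.0633
  7     1,065.00       772.1876     5,405.3134
  Σ                  1,105.2966     6,526.6297
P = 1,105.2966; D_Mac = 5.90487 yrs; D_mod = 5.63980 yrs.
DV01 ≈ 5.63980 × 1,105.2966 × 0.0001 = 0.623365.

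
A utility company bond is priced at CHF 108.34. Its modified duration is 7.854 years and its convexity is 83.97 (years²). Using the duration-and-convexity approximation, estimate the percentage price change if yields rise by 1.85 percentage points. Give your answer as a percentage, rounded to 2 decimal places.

-13.09%

Duration effect: -D_mod·Δy = -7.854 × (+0.0185) = -0.145299
Convexity effect: ½·C·(Δy)² = 0.5 × 83.97 × (0.0185)² = +0.01436936625
ΔP/P ≈ -0.145299 + 0.01436936625 = -0.13092963375
= -13.092963375%.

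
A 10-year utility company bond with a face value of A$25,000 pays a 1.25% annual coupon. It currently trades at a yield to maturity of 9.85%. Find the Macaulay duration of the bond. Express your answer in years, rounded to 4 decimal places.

9.1308 years

Periodic yield y = 0.0985. Discount each cash flow and weight by its year:
  t   CF        PV=CF/(1+0.0985)^t    t·PV
  1       312.50       284.4788       284.4788
  2       312.50       258.9703       517.9405
  3       312.50       235.7490       707.2470
  4       312.50       214.6099       858.4396
  5       312.50       195.3663       976.8316
  6       312.50       177.8483     1,067.0896
  7       312.50       161.9010     1,133.3072
  8       312.50       147.3837     1,179.0698
  9       312.50       134.1682     1,207.5135
  10   25,312.50     9,893.1462    98,931.4622
  Σ                 11,703.6217   106,863.3799
Price P = Σ PV = 11,703.6217.
Macaulay duration = Σ(t·PV) / P = 106,863.3799 / 11,703.6217 = 9.13080 years.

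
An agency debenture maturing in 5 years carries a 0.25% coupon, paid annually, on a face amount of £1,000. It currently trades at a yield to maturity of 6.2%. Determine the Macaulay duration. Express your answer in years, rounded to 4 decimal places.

4.9704 years

Periodic yield y = 0.062. Discount each cash flow and weight by its year:
  t   CF        PV=CF/(1+0.062)^t    t·PV
  1         2.50         2.3540         2.3540
  2         2.50         2.2166         4.4332
  3         2.50         2.0872         6.2616
  4         2.50         1.9654         7.8614
  5     1,002.50       742.0989     3,710.4946
  Σ                    750.7222     3,731.4049
Price P = Σ PV = 750.7222.
Macaulay duration = Σ(t·PV) / P = 3,731.4049 / 750.7222 = 4.97042 years.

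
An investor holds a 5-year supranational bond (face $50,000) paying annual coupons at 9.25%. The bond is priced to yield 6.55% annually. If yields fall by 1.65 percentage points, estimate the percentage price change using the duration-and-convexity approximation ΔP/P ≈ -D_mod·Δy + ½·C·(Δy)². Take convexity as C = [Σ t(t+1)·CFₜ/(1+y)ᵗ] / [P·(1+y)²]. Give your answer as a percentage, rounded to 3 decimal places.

With y = 0.0655:
  t   CF        PV=CF/(1+0.0655)^t    t·PV        t(t+1)·PV
  1     4,625.00     4,340.6851     4,340.6851       8,681.3702
  2     4,625.00     4,073.8481     8,147.6962      24,443.0885
  3     4,625.00     3,823.4144    11,470.2433      45,880.9732
  4     4,625.00     3,588.3758    14,353.5033      71,767.5163
  5    54,625.00    39,776.2814   198,881.4071   1,193,288.4428
  Σ                 55,602.6049   237,193.5350   1,344,061.3910
P = 55,602.6049; D_Mac = 4.26587 yrs; D_mod = 4.00363 yrs; C = 21.29203.
Duration effect: -4.00363 × (-0.0165) = +0.066060
Convexity effect: 0.5 × 21.29203 × (-0.0165)² = +0.0028984
ΔP/P ≈ +0.066060 + 0.0028984 = +0.068958 = +6.8958%.

+6.896%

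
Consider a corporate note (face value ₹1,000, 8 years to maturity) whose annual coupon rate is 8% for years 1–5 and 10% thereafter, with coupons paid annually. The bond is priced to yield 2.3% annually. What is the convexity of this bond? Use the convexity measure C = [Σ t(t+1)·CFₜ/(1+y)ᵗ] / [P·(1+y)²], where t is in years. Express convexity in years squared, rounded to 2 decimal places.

51.96

With y = 0.023:
  t   CF        PV=CF/(1+0.023)^t    t·PV        t(t+1)·PV
  1        80.00        78.2014        78.2014         156.4027
  2        80.00        76.4432       152.8864         458.6591
  3        80.00        74.7245       224.1735         896.6941
  4        80.00        73.0445       292.1780       1,460.8898
  5        80.00        71.4022       357.0112       2,142.0671
  6       100.00        87.2461       523.4768       3,664.3377
  7       100.00        85.2846       596.9921       4,775.9370
  8     1,100.00       917.0386     7,336.3088      66,026.7791
  Σ                  1,463.3851     9,561.2281      79,581.7666
P = 1,463.3851.
Convexity = Σ t(t+1)·PV / [P·(1+y)²] = 79,581.7666 / (1,463.3851 × 1.046529) = 51.96413.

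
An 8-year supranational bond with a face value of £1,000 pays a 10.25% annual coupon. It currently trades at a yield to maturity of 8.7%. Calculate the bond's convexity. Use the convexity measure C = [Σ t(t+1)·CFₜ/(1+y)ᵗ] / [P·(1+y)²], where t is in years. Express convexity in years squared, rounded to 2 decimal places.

40.26

With y = 0.087:
  t   CF        PV=CF/(1+0.087)^t    t·PV        t(t+1)·PV
  1       102.50        94.2962        94.2962         188.5925
  2       102.50        86.7491       173.4981         520.4944
  3       102.50        79.8059       239.4178         957.6713
  4       102.50        73.4185       293.6741       1,468.3706
  5       102.50        67.5423       337.7117       2,026.2704
  6       102.50        62.1365       372.8188       2,609.7319
  7       102.50        57.1633       400.1429       3,201.1431
  8     1,102.50       565.6428     4,525.1422      40,726.2799
  Σ                  1,086.7546     6,436.7020      51,698.5540
P = 1,086.7546.
Convexity = Σ t(t+1)·PV / [P·(1+y)²] = 51,698.5540 / (1,086.7546 × 1.181569) = 40.26130.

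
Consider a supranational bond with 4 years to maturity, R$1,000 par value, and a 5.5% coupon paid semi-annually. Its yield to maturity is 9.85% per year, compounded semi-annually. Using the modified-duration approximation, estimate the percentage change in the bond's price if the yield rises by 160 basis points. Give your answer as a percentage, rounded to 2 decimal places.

Periodic yield y = 0.04925. Modified duration first:
  t   CF        PV=CF/(1+0.04925)^t    t·PV
  1        27.50        26.2092        26.2092
  2        27.50        24.9790        49.9580
  3        27.50        23.8065        71.4195
  4        27.50        22.6891        90.7563
  5        27.50        21.6241       108.1204
  6        27.50        20.6091       123.6545
  7        27.50        19.6417       137.4921
  8     1,027.50       699.4393     5,595.5141
  Σ                    858.9979     6,203.1242
P = 858.9979; D_Mac = 7.22135 half-year periods = 3.61067 yrs; D_mod = 3.61067/(1+0.04925) = 3.44120 yrs.
ΔP/P ≈ -D_mod · Δy = -3.44120 × (+0.016) = -0.055059 = -5.5059%.

-5.51%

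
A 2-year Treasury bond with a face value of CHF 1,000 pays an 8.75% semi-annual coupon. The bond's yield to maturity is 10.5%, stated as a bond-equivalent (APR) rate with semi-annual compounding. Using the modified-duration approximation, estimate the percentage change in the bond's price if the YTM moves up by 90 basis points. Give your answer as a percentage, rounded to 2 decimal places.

Periodic yield y = 0.0525. Modified duration first:
  t   CF        PV=CF/(1+0.0525)^t    t·PV
  1        43.75        41.5677        41.5677
  2        43.75        39.4942        78.9885
  3        43.75        37.5242       112.5727
  4     1,043.75       850.5661     3,402.2644
  Σ                    969.1523     3,635.3933
P = 969.1523; D_Mac = 3.75111 half-year periods = 1.87555 yrs; D_mod = 1.87555/(1+0.0525) = 1.78200 yrs.
ΔP/P ≈ -D_mod · Δy = -1.78200 × (+0.009) = -0.016038 = -1.6038%.

-1.60%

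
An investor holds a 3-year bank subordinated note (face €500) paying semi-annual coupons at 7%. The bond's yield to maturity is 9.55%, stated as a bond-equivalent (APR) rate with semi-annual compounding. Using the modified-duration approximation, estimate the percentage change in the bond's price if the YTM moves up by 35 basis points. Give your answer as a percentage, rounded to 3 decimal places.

-0.918%

Periodic yield y = 0.04775. Modified duration first:
  t   CF        PV=CF/(1+0.04775)^t    t·PV
  1        17.50        16.7025        16.7025
  2        17.50        15.9413        31.8825
  3        17.50        15.2148        45.6443
  4        17.50        14.5214        58.0855
  5        17.50        13.8596        69.2978
  6       517.50       391.1689     2,347.0135
  Σ                    467.4083     2,568.6260
P = 467.4083; D_Mac = 5.49546 half-year periods = 2.74773 yrs; D_mod = 2.74773/(1+0.04775) = 2.62251 yrs.
ΔP/P ≈ -D_mod · Δy = -2.62251 × (+0.0035) = -0.009179 = -0.9179%.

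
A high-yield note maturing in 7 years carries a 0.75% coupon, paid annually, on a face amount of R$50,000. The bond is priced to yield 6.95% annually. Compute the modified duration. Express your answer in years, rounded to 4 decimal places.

Periodic yield y = 0.0695. First find Macaulay duration:
  t   CF        PV=CF/(1+0.0695)^t    t·PV
  1       375.00       350.6311       350.6311
  2       375.00       327.8458       655.6917
  3       375.00       306.5412       919.6237
  4       375.00       286.6211     1,146.4843
  5       375.00       267.9954     1,339.9769
  6       375.00       250.5801     1,503.4804
  7    50,375.00    31,473.8258   220,316.7806
  Σ                 33,264.0406   226,232.6688
P = 33,264.0406; Macaulay duration = 226,232.6688 / 33,264.0406 = 6.80112 years.
Modified duration = D_Mac / (1 + y) = 6.80112 / 1.0695 = 6.35916 years.

6.3592 years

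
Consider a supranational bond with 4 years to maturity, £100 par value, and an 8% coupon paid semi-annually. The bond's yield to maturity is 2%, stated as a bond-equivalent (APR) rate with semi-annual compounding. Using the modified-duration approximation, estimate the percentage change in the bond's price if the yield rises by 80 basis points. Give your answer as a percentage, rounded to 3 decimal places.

Periodic yield y = 0.01. Modified duration first:
  t   CF        PV=CF/(1+0.01)^t    t·PV
  1         4.00         3.9604         3.9604
  2         4.00         3.9212         7.8424
  3         4.00         3.8824        11.6471
  4         4.00         3.8439        15.3757
  5         4.00         3.8059        19.0293
  6         4.00         3.7682        22.6091
  7         4.00         3.7309        26.1161
  8       104.00        96.0423       768.3380
  Σ                    122.9550       874.9181
P = 122.9550; D_Mac = 7.11576 half-year periods = 3.55788 yrs; D_mod = 3.55788/(1+0.01) = 3.52265 yrs.
ΔP/P ≈ -D_mod · Δy = -3.52265 × (+0.008) = -0.028181 = -2.8181%.

-2.818%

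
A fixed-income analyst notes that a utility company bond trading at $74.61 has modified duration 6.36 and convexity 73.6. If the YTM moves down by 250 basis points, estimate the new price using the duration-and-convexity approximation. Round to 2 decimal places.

$88.19

Duration effect: -D_mod·Δy = -6.36 × (-0.025) = +0.159000
Convexity effect: ½·C·(Δy)² = 0.5 × 73.6 × (-0.025)² = +0.0230000
ΔP/P ≈ +0.159000 + 0.0230000 = +0.182000
New price ≈ 74.61 × (1 + 0.182000) = 88.18902.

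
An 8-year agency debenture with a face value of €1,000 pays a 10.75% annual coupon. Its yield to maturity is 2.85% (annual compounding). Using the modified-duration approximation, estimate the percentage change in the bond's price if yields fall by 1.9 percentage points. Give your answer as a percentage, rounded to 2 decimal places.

+11.49%

Periodic yield y = 0.0285. Modified duration first:
  t   CF        PV=CF/(1+0.0285)^t    t·PV
  1       107.50       104.5211       104.5211
  2       107.50       101.6248       203.2497
  3       107.50        98.8088       296.4264
  4       107.50        96.0708       384.2831
  5       107.50        93.4086       467.0431
  6       107.50        90.8202       544.9215
  7       107.50        88.3036       618.1252
  8     1,107.50       884.5235     7,076.1879
  Σ                  1,558.0815     9,694.7579
P = 1,558.0815; D_Mac = 6.22224 yrs; D_mod = 6.22224/(1+0.0285) = 6.04982 yrs.
ΔP/P ≈ -D_mod · Δy = -6.04982 × (-0.019) = +0.114947 = +11.4947%.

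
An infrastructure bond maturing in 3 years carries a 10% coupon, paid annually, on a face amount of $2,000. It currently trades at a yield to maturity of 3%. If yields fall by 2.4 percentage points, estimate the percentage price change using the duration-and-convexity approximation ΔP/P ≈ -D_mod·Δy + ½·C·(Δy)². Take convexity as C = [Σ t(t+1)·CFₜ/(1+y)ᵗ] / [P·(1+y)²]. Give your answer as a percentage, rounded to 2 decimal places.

+6.72%

With y = 0.03:
  t   CF        PV=CF/(1+0.03)^t    t·PV        t(t+1)·PV
  1       200.00       194.1748       194.1748         388.3495
  2       200.00       188.5192       377.0384       1,131.1151
  3     2,200.00     2,013.3117     6,039.9350      24,159.7398
  Σ                  2,396.0056     6,611.1481      25,679.2044
P = 2,396.0056; D_Mac = 2.75924 yrs; D_mod = 2.67887 yrs; C = 10.10228.
Duration effect: -2.67887 × (-0.024) = +0.064293
Convexity effect: 0.5 × 10.10228 × (-0.024)² = +0.0029095
ΔP/P ≈ +0.064293 + 0.0029095 = +0.067202 = +6.7202%.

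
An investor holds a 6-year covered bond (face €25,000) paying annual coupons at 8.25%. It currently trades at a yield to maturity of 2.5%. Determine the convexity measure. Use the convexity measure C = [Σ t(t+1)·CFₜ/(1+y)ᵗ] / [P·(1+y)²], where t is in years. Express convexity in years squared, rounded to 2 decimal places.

32.12

With y = 0.025:
  t   CF        PV=CF/(1+0.025)^t    t·PV        t(t+1)·PV
  1     2,062.50     2,012.1951     2,012.1951       4,024.3902
  2     2,062.50     1,963.1172     3,926.2344      11,778.7032
  3     2,062.50     1,915.2363     5,745.7089      22,982.8354
  4     2,062.50     1,868.5232     7,474.0928      37,370.4641
  5     2,062.50     1,822.9495     9,114.7473      54,688.4840
  6    27,062.50    23,335.9089   140,015.4536     980,108.1753
  Σ                 32,917.9302   168,288.4321   1,110,953.0522
P = 32,917.9302.
Convexity = Σ t(t+1)·PV / [P·(1+y)²] = 1,110,953.0522 / (32,917.9302 × 1.050625) = 32.12295.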